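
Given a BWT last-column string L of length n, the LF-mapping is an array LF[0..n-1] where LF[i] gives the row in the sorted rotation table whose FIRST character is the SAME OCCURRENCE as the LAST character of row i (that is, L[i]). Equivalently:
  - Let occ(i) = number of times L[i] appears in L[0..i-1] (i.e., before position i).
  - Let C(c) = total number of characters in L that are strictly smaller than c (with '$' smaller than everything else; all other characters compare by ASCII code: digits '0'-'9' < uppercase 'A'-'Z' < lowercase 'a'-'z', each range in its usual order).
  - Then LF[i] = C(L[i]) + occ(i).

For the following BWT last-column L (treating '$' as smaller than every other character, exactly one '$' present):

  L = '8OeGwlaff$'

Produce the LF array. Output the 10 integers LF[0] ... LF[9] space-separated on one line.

Char counts: '$':1, '8':1, 'G':1, 'O':1, 'a':1, 'e':1, 'f':2, 'l':1, 'w':1
C (first-col start): C('$')=0, C('8')=1, C('G')=2, C('O')=3, C('a')=4, C('e')=5, C('f')=6, C('l')=8, C('w')=9
L[0]='8': occ=0, LF[0]=C('8')+0=1+0=1
L[1]='O': occ=0, LF[1]=C('O')+0=3+0=3
L[2]='e': occ=0, LF[2]=C('e')+0=5+0=5
L[3]='G': occ=0, LF[3]=C('G')+0=2+0=2
L[4]='w': occ=0, LF[4]=C('w')+0=9+0=9
L[5]='l': occ=0, LF[5]=C('l')+0=8+0=8
L[6]='a': occ=0, LF[6]=C('a')+0=4+0=4
L[7]='f': occ=0, LF[7]=C('f')+0=6+0=6
L[8]='f': occ=1, LF[8]=C('f')+1=6+1=7
L[9]='$': occ=0, LF[9]=C('$')+0=0+0=0

Answer: 1 3 5 2 9 8 4 6 7 0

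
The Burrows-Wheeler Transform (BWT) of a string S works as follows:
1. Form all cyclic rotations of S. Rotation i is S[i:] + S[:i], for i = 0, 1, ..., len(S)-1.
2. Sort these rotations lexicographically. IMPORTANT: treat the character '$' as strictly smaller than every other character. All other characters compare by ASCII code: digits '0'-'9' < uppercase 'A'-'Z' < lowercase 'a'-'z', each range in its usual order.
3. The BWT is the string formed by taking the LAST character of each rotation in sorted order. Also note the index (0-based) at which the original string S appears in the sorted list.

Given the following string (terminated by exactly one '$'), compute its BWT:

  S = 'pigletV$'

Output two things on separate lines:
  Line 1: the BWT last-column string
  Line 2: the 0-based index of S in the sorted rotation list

All 8 rotations (rotation i = S[i:]+S[:i]):
  rot[0] = pigletV$
  rot[1] = igletV$p
  rot[2] = gletV$pi
  rot[3] = letV$pig
  rot[4] = etV$pigl
  rot[5] = tV$pigle
  rot[6] = V$piglet
  rot[7] = $pigletV
Sorted (with $ < everything):
  sorted[0] = $pigletV  (last char: 'V')
  sorted[1] = V$piglet  (last char: 't')
  sorted[2] = etV$pigl  (last char: 'l')
  sorted[3] = gletV$pi  (last char: 'i')
  sorted[4] = igletV$p  (last char: 'p')
  sorted[5] = letV$pig  (last char: 'g')
  sorted[6] = pigletV$  (last char: '$')
  sorted[7] = tV$pigle  (last char: 'e')
Last column: Vtlipg$e
Original string S is at sorted index 6

Answer: Vtlipg$e
6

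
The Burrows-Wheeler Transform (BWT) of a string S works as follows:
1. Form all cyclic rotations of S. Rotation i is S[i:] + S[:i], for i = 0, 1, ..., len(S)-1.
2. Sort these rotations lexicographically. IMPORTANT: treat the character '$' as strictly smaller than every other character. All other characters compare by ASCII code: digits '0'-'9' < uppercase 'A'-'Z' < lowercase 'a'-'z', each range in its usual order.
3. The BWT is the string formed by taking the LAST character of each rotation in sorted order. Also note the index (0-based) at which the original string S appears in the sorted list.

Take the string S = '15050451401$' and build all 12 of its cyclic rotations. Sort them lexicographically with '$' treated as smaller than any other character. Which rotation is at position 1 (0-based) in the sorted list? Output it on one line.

Answer: 01$150504514

Derivation:
All 12 rotations (rotation i = S[i:]+S[:i]):
  rot[0] = 15050451401$
  rot[1] = 5050451401$1
  rot[2] = 050451401$15
  rot[3] = 50451401$150
  rot[4] = 0451401$1505
  rot[5] = 451401$15050
  rot[6] = 51401$150504
  rot[7] = 1401$1505045
  rot[8] = 401$15050451
  rot[9] = 01$150504514
  rot[10] = 1$1505045140
  rot[11] = $15050451401
Sorted (with $ < everything):
  sorted[0] = $15050451401
  sorted[1] = 01$150504514
  sorted[2] = 0451401$1505
  sorted[3] = 050451401$15
  sorted[4] = 1$1505045140
  sorted[5] = 1401$1505045
  sorted[6] = 15050451401$
  sorted[7] = 401$15050451
  sorted[8] = 451401$15050
  sorted[9] = 50451401$150
  sorted[10] = 5050451401$1
  sorted[11] = 51401$150504
sorted[1] = 01$150504514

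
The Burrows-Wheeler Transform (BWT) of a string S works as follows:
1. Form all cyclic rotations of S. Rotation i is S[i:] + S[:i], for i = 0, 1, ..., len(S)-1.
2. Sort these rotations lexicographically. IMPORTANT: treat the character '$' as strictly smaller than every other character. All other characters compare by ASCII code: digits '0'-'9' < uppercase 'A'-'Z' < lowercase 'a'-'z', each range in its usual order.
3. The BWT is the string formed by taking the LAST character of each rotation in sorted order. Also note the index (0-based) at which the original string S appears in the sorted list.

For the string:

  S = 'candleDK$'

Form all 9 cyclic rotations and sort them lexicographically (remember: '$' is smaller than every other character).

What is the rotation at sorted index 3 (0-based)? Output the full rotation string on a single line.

All 9 rotations (rotation i = S[i:]+S[:i]):
  rot[0] = candleDK$
  rot[1] = andleDK$c
  rot[2] = ndleDK$ca
  rot[3] = dleDK$can
  rot[4] = leDK$cand
  rot[5] = eDK$candl
  rot[6] = DK$candle
  rot[7] = K$candleD
  rot[8] = $candleDK
Sorted (with $ < everything):
  sorted[0] = $candleDK
  sorted[1] = DK$candle
  sorted[2] = K$candleD
  sorted[3] = andleDK$c
  sorted[4] = candleDK$
  sorted[5] = dleDK$can
  sorted[6] = eDK$candl
  sorted[7] = leDK$cand
  sorted[8] = ndleDK$ca
sorted[3] = andleDK$c

Answer: andleDK$c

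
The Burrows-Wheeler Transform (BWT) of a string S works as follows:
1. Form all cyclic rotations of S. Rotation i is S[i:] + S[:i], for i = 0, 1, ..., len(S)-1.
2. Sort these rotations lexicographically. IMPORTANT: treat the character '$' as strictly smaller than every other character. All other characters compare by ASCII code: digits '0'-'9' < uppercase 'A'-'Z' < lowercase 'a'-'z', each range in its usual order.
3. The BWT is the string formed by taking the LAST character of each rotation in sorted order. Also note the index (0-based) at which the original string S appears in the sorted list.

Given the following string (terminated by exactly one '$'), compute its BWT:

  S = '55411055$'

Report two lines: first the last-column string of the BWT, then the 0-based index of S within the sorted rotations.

Answer: 51145550$
8

Derivation:
All 9 rotations (rotation i = S[i:]+S[:i]):
  rot[0] = 55411055$
  rot[1] = 5411055$5
  rot[2] = 411055$55
  rot[3] = 11055$554
  rot[4] = 1055$5541
  rot[5] = 055$55411
  rot[6] = 55$554110
  rot[7] = 5$5541105
  rot[8] = $55411055
Sorted (with $ < everything):
  sorted[0] = $55411055  (last char: '5')
  sorted[1] = 055$55411  (last char: '1')
  sorted[2] = 1055$5541  (last char: '1')
  sorted[3] = 11055$554  (last char: '4')
  sorted[4] = 411055$55  (last char: '5')
  sorted[5] = 5$5541105  (last char: '5')
  sorted[6] = 5411055$5  (last char: '5')
  sorted[7] = 55$554110  (last char: '0')
  sorted[8] = 55411055$  (last char: '$')
Last column: 51145550$
Original string S is at sorted index 8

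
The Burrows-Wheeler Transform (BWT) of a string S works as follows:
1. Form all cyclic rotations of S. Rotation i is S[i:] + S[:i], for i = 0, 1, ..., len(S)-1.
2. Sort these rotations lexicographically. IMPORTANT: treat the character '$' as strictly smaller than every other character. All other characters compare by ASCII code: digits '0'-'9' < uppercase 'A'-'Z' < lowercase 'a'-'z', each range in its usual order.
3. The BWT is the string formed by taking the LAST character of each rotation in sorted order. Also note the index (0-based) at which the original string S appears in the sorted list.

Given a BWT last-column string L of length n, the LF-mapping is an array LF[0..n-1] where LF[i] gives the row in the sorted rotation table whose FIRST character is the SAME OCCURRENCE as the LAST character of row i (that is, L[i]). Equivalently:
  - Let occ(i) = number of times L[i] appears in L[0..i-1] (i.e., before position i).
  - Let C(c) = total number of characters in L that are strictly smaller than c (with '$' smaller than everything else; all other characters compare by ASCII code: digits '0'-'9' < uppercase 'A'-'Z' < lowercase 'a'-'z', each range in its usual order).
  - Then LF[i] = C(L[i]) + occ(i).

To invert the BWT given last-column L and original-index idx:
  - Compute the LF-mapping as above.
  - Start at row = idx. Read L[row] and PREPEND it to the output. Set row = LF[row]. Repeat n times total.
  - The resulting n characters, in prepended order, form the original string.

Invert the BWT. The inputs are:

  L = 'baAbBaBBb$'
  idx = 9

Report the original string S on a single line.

Answer: bbBaaABBb$

Derivation:
LF mapping: 7 5 1 8 2 6 3 4 9 0
Walk LF starting at row 9, prepending L[row]:
  step 1: row=9, L[9]='$', prepend. Next row=LF[9]=0
  step 2: row=0, L[0]='b', prepend. Next row=LF[0]=7
  step 3: row=7, L[7]='B', prepend. Next row=LF[7]=4
  step 4: row=4, L[4]='B', prepend. Next row=LF[4]=2
  step 5: row=2, L[2]='A', prepend. Next row=LF[2]=1
  step 6: row=1, L[1]='a', prepend. Next row=LF[1]=5
  step 7: row=5, L[5]='a', prepend. Next row=LF[5]=6
  step 8: row=6, L[6]='B', prepend. Next row=LF[6]=3
  step 9: row=3, L[3]='b', prepend. Next row=LF[3]=8
  step 10: row=8, L[8]='b', prepend. Next row=LF[8]=9
Reversed output: bbBaaABBb$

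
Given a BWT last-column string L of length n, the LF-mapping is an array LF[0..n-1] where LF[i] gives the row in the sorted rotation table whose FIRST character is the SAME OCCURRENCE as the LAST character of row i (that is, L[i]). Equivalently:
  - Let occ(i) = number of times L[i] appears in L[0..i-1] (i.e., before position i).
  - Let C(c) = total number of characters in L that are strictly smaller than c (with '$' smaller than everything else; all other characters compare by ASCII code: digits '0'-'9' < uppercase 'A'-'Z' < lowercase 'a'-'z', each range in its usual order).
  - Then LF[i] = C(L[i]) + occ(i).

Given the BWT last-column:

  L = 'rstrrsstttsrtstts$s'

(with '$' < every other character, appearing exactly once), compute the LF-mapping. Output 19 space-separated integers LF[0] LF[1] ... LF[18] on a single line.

Answer: 1 5 12 2 3 6 7 13 14 15 8 4 16 9 17 18 10 0 11

Derivation:
Char counts: '$':1, 'r':4, 's':7, 't':7
C (first-col start): C('$')=0, C('r')=1, C('s')=5, C('t')=12
L[0]='r': occ=0, LF[0]=C('r')+0=1+0=1
L[1]='s': occ=0, LF[1]=C('s')+0=5+0=5
L[2]='t': occ=0, LF[2]=C('t')+0=12+0=12
L[3]='r': occ=1, LF[3]=C('r')+1=1+1=2
L[4]='r': occ=2, LF[4]=C('r')+2=1+2=3
L[5]='s': occ=1, LF[5]=C('s')+1=5+1=6
L[6]='s': occ=2, LF[6]=C('s')+2=5+2=7
L[7]='t': occ=1, LF[7]=C('t')+1=12+1=13
L[8]='t': occ=2, LF[8]=C('t')+2=12+2=14
L[9]='t': occ=3, LF[9]=C('t')+3=12+3=15
L[10]='s': occ=3, LF[10]=C('s')+3=5+3=8
L[11]='r': occ=3, LF[11]=C('r')+3=1+3=4
L[12]='t': occ=4, LF[12]=C('t')+4=12+4=16
L[13]='s': occ=4, LF[13]=C('s')+4=5+4=9
L[14]='t': occ=5, LF[14]=C('t')+5=12+5=17
L[15]='t': occ=6, LF[15]=C('t')+6=12+6=18
L[16]='s': occ=5, LF[16]=C('s')+5=5+5=10
L[17]='$': occ=0, LF[17]=C('$')+0=0+0=0
L[18]='s': occ=6, LF[18]=C('s')+6=5+6=11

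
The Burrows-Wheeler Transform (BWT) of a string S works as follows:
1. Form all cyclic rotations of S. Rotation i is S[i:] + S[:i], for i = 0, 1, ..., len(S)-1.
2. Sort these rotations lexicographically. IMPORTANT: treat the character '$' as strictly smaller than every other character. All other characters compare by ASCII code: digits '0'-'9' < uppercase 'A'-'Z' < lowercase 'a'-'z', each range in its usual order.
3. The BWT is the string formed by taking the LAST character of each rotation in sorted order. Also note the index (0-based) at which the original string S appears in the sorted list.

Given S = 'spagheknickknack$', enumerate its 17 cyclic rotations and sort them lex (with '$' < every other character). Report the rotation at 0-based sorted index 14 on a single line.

All 17 rotations (rotation i = S[i:]+S[:i]):
  rot[0] = spagheknickknack$
  rot[1] = pagheknickknack$s
  rot[2] = agheknickknack$sp
  rot[3] = gheknickknack$spa
  rot[4] = heknickknack$spag
  rot[5] = eknickknack$spagh
  rot[6] = knickknack$spaghe
  rot[7] = nickknack$spaghek
  rot[8] = ickknack$spaghekn
  rot[9] = ckknack$spaghekni
  rot[10] = kknack$spagheknic
  rot[11] = knack$spagheknick
  rot[12] = nack$spagheknickk
  rot[13] = ack$spagheknickkn
  rot[14] = ck$spagheknickkna
  rot[15] = k$spagheknickknac
  rot[16] = $spagheknickknack
Sorted (with $ < everything):
  sorted[0] = $spagheknickknack
  sorted[1] = ack$spagheknickkn
  sorted[2] = agheknickknack$sp
  sorted[3] = ck$spagheknickkna
  sorted[4] = ckknack$spaghekni
  sorted[5] = eknickknack$spagh
  sorted[6] = gheknickknack$spa
  sorted[7] = heknickknack$spag
  sorted[8] = ickknack$spaghekn
  sorted[9] = k$spagheknickknac
  sorted[10] = kknack$spagheknic
  sorted[11] = knack$spagheknick
  sorted[12] = knickknack$spaghe
  sorted[13] = nack$spagheknickk
  sorted[14] = nickknack$spaghek
  sorted[15] = pagheknickknack$s
  sorted[16] = spagheknickknack$
sorted[14] = nickknack$spaghek

Answer: nickknack$spaghek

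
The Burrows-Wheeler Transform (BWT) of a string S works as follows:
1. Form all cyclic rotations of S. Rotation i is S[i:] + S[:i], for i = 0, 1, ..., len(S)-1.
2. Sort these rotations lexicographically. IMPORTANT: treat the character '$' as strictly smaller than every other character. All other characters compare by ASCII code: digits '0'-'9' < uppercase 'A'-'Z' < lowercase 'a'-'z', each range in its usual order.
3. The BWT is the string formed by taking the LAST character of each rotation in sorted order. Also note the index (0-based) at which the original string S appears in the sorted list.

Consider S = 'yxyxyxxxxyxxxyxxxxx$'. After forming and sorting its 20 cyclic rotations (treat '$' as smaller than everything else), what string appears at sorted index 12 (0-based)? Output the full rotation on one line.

Answer: xyxxxxyxxxyxxxxx$yxy

Derivation:
All 20 rotations (rotation i = S[i:]+S[:i]):
  rot[0] = yxyxyxxxxyxxxyxxxxx$
  rot[1] = xyxyxxxxyxxxyxxxxx$y
  rot[2] = yxyxxxxyxxxyxxxxx$yx
  rot[3] = xyxxxxyxxxyxxxxx$yxy
  rot[4] = yxxxxyxxxyxxxxx$yxyx
  rot[5] = xxxxyxxxyxxxxx$yxyxy
  rot[6] = xxxyxxxyxxxxx$yxyxyx
  rot[7] = xxyxxxyxxxxx$yxyxyxx
  rot[8] = xyxxxyxxxxx$yxyxyxxx
  rot[9] = yxxxyxxxxx$yxyxyxxxx
  rot[10] = xxxyxxxxx$yxyxyxxxxy
  rot[11] = xxyxxxxx$yxyxyxxxxyx
  rot[12] = xyxxxxx$yxyxyxxxxyxx
  rot[13] = yxxxxx$yxyxyxxxxyxxx
  rot[14] = xxxxx$yxyxyxxxxyxxxy
  rot[15] = xxxx$yxyxyxxxxyxxxyx
  rot[16] = xxx$yxyxyxxxxyxxxyxx
  rot[17] = xx$yxyxyxxxxyxxxyxxx
  rot[18] = x$yxyxyxxxxyxxxyxxxx
  rot[19] = $yxyxyxxxxyxxxyxxxxx
Sorted (with $ < everything):
  sorted[0] = $yxyxyxxxxyxxxyxxxxx
  sorted[1] = x$yxyxyxxxxyxxxyxxxx
  sorted[2] = xx$yxyxyxxxxyxxxyxxx
  sorted[3] = xxx$yxyxyxxxxyxxxyxx
  sorted[4] = xxxx$yxyxyxxxxyxxxyx
  sorted[5] = xxxxx$yxyxyxxxxyxxxy
  sorted[6] = xxxxyxxxyxxxxx$yxyxy
  sorted[7] = xxxyxxxxx$yxyxyxxxxy
  sorted[8] = xxxyxxxyxxxxx$yxyxyx
  sorted[9] = xxyxxxxx$yxyxyxxxxyx
  sorted[10] = xxyxxxyxxxxx$yxyxyxx
  sorted[11] = xyxxxxx$yxyxyxxxxyxx
  sorted[12] = xyxxxxyxxxyxxxxx$yxy
  sorted[13] = xyxxxyxxxxx$yxyxyxxx
  sorted[14] = xyxyxxxxyxxxyxxxxx$y
  sorted[15] = yxxxxx$yxyxyxxxxyxxx
  sorted[16] = yxxxxyxxxyxxxxx$yxyx
  sorted[17] = yxxxyxxxxx$yxyxyxxxx
  sorted[18] = yxyxxxxyxxxyxxxxx$yx
  sorted[19] = yxyxyxxxxyxxxyxxxxx$
sorted[12] = xyxxxxyxxxyxxxxx$yxy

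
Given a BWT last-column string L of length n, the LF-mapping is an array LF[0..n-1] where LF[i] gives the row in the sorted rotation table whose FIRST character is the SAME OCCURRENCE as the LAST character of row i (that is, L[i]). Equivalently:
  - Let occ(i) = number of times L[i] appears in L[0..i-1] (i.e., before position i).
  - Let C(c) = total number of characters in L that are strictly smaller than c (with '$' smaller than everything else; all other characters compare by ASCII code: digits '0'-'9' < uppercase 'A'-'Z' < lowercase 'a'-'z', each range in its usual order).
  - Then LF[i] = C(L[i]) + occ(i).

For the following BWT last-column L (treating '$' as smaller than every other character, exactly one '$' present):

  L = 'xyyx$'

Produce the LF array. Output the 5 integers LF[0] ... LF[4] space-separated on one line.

Answer: 1 3 4 2 0

Derivation:
Char counts: '$':1, 'x':2, 'y':2
C (first-col start): C('$')=0, C('x')=1, C('y')=3
L[0]='x': occ=0, LF[0]=C('x')+0=1+0=1
L[1]='y': occ=0, LF[1]=C('y')+0=3+0=3
L[2]='y': occ=1, LF[2]=C('y')+1=3+1=4
L[3]='x': occ=1, LF[3]=C('x')+1=1+1=2
L[4]='$': occ=0, LF[4]=C('$')+0=0+0=0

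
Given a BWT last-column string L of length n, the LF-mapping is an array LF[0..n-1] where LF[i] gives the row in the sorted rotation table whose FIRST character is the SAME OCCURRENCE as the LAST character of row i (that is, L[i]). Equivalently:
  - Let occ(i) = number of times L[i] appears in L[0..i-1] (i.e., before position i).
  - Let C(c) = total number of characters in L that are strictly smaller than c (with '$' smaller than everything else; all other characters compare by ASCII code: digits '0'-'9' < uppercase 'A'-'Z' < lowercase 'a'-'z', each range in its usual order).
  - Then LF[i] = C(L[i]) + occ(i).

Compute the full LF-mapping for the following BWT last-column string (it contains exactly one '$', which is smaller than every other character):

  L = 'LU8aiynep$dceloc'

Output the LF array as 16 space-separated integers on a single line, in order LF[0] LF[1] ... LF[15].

Answer: 2 3 1 4 10 15 12 8 14 0 7 5 9 11 13 6

Derivation:
Char counts: '$':1, '8':1, 'L':1, 'U':1, 'a':1, 'c':2, 'd':1, 'e':2, 'i':1, 'l':1, 'n':1, 'o':1, 'p':1, 'y':1
C (first-col start): C('$')=0, C('8')=1, C('L')=2, C('U')=3, C('a')=4, C('c')=5, C('d')=7, C('e')=8, C('i')=10, C('l')=11, C('n')=12, C('o')=13, C('p')=14, C('y')=15
L[0]='L': occ=0, LF[0]=C('L')+0=2+0=2
L[1]='U': occ=0, LF[1]=C('U')+0=3+0=3
L[2]='8': occ=0, LF[2]=C('8')+0=1+0=1
L[3]='a': occ=0, LF[3]=C('a')+0=4+0=4
L[4]='i': occ=0, LF[4]=C('i')+0=10+0=10
L[5]='y': occ=0, LF[5]=C('y')+0=15+0=15
L[6]='n': occ=0, LF[6]=C('n')+0=12+0=12
L[7]='e': occ=0, LF[7]=C('e')+0=8+0=8
L[8]='p': occ=0, LF[8]=C('p')+0=14+0=14
L[9]='$': occ=0, LF[9]=C('$')+0=0+0=0
L[10]='d': occ=0, LF[10]=C('d')+0=7+0=7
L[11]='c': occ=0, LF[11]=C('c')+0=5+0=5
L[12]='e': occ=1, LF[12]=C('e')+1=8+1=9
L[13]='l': occ=0, LF[13]=C('l')+0=11+0=11
L[14]='o': occ=0, LF[14]=C('o')+0=13+0=13
L[15]='c': occ=1, LF[15]=C('c')+1=5+1=6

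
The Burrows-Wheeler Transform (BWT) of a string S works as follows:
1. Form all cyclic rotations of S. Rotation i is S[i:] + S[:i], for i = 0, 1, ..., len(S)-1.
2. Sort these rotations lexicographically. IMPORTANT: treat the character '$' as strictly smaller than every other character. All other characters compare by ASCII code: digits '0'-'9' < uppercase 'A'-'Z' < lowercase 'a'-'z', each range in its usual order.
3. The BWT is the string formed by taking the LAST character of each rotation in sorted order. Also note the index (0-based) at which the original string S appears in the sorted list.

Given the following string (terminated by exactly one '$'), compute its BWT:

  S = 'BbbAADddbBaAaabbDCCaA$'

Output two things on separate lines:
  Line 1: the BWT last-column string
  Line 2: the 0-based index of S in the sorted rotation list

All 22 rotations (rotation i = S[i:]+S[:i]):
  rot[0] = BbbAADddbBaAaabbDCCaA$
  rot[1] = bbAADddbBaAaabbDCCaA$B
  rot[2] = bAADddbBaAaabbDCCaA$Bb
  rot[3] = AADddbBaAaabbDCCaA$Bbb
  rot[4] = ADddbBaAaabbDCCaA$BbbA
  rot[5] = DddbBaAaabbDCCaA$BbbAA
  rot[6] = ddbBaAaabbDCCaA$BbbAAD
  rot[7] = dbBaAaabbDCCaA$BbbAADd
  rot[8] = bBaAaabbDCCaA$BbbAADdd
  rot[9] = BaAaabbDCCaA$BbbAADddb
  rot[10] = aAaabbDCCaA$BbbAADddbB
  rot[11] = AaabbDCCaA$BbbAADddbBa
  rot[12] = aabbDCCaA$BbbAADddbBaA
  rot[13] = abbDCCaA$BbbAADddbBaAa
  rot[14] = bbDCCaA$BbbAADddbBaAaa
  rot[15] = bDCCaA$BbbAADddbBaAaab
  rot[16] = DCCaA$BbbAADddbBaAaabb
  rot[17] = CCaA$BbbAADddbBaAaabbD
  rot[18] = CaA$BbbAADddbBaAaabbDC
  rot[19] = aA$BbbAADddbBaAaabbDCC
  rot[20] = A$BbbAADddbBaAaabbDCCa
  rot[21] = $BbbAADddbBaAaabbDCCaA
Sorted (with $ < everything):
  sorted[0] = $BbbAADddbBaAaabbDCCaA  (last char: 'A')
  sorted[1] = A$BbbAADddbBaAaabbDCCa  (last char: 'a')
  sorted[2] = AADddbBaAaabbDCCaA$Bbb  (last char: 'b')
  sorted[3] = ADddbBaAaabbDCCaA$BbbA  (last char: 'A')
  sorted[4] = AaabbDCCaA$BbbAADddbBa  (last char: 'a')
  sorted[5] = BaAaabbDCCaA$BbbAADddb  (last char: 'b')
  sorted[6] = BbbAADddbBaAaabbDCCaA$  (last char: '$')
  sorted[7] = CCaA$BbbAADddbBaAaabbD  (last char: 'D')
  sorted[8] = CaA$BbbAADddbBaAaabbDC  (last char: 'C')
  sorted[9] = DCCaA$BbbAADddbBaAaabb  (last char: 'b')
  sorted[10] = DddbBaAaabbDCCaA$BbbAA  (last char: 'A')
  sorted[11] = aA$BbbAADddbBaAaabbDCC  (last char: 'C')
  sorted[12] = aAaabbDCCaA$BbbAADddbB  (last char: 'B')
  sorted[13] = aabbDCCaA$BbbAADddbBaA  (last char: 'A')
  sorted[14] = abbDCCaA$BbbAADddbBaAa  (last char: 'a')
  sorted[15] = bAADddbBaAaabbDCCaA$Bb  (last char: 'b')
  sorted[16] = bBaAaabbDCCaA$BbbAADdd  (last char: 'd')
  sorted[17] = bDCCaA$BbbAADddbBaAaab  (last char: 'b')
  sorted[18] = bbAADddbBaAaabbDCCaA$B  (last char: 'B')
  sorted[19] = bbDCCaA$BbbAADddbBaAaa  (last char: 'a')
  sorted[20] = dbBaAaabbDCCaA$BbbAADd  (last char: 'd')
  sorted[21] = ddbBaAaabbDCCaA$BbbAAD  (last char: 'D')
Last column: AabAab$DCbACBAabdbBadD
Original string S is at sorted index 6

Answer: AabAab$DCbACBAabdbBadD
6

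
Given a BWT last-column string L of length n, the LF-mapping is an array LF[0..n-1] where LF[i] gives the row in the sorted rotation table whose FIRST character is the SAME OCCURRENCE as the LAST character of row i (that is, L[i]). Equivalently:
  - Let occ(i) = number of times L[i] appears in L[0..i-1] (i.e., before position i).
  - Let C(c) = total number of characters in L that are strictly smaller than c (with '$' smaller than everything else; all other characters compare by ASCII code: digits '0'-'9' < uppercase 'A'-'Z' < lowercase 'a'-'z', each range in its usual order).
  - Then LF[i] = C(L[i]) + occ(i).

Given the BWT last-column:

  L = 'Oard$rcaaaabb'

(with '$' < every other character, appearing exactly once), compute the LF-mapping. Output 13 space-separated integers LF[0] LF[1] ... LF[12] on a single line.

Answer: 1 2 11 10 0 12 9 3 4 5 6 7 8

Derivation:
Char counts: '$':1, 'O':1, 'a':5, 'b':2, 'c':1, 'd':1, 'r':2
C (first-col start): C('$')=0, C('O')=1, C('a')=2, C('b')=7, C('c')=9, C('d')=10, C('r')=11
L[0]='O': occ=0, LF[0]=C('O')+0=1+0=1
L[1]='a': occ=0, LF[1]=C('a')+0=2+0=2
L[2]='r': occ=0, LF[2]=C('r')+0=11+0=11
L[3]='d': occ=0, LF[3]=C('d')+0=10+0=10
L[4]='$': occ=0, LF[4]=C('$')+0=0+0=0
L[5]='r': occ=1, LF[5]=C('r')+1=11+1=12
L[6]='c': occ=0, LF[6]=C('c')+0=9+0=9
L[7]='a': occ=1, LF[7]=C('a')+1=2+1=3
L[8]='a': occ=2, LF[8]=C('a')+2=2+2=4
L[9]='a': occ=3, LF[9]=C('a')+3=2+3=5
L[10]='a': occ=4, LF[10]=C('a')+4=2+4=6
L[11]='b': occ=0, LF[11]=C('b')+0=7+0=7
L[12]='b': occ=1, LF[12]=C('b')+1=7+1=8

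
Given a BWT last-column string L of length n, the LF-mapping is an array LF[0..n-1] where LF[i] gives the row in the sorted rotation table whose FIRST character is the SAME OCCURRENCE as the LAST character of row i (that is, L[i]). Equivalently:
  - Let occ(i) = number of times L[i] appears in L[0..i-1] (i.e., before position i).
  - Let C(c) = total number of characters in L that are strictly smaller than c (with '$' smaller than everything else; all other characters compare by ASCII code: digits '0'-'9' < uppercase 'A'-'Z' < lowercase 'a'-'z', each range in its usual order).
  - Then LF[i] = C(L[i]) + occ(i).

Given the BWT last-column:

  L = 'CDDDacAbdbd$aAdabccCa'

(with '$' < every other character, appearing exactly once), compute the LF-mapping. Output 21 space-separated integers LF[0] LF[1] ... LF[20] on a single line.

Char counts: '$':1, 'A':2, 'C':2, 'D':3, 'a':4, 'b':3, 'c':3, 'd':3
C (first-col start): C('$')=0, C('A')=1, C('C')=3, C('D')=5, C('a')=8, C('b')=12, C('c')=15, C('d')=18
L[0]='C': occ=0, LF[0]=C('C')+0=3+0=3
L[1]='D': occ=0, LF[1]=C('D')+0=5+0=5
L[2]='D': occ=1, LF[2]=C('D')+1=5+1=6
L[3]='D': occ=2, LF[3]=C('D')+2=5+2=7
L[4]='a': occ=0, LF[4]=C('a')+0=8+0=8
L[5]='c': occ=0, LF[5]=C('c')+0=15+0=15
L[6]='A': occ=0, LF[6]=C('A')+0=1+0=1
L[7]='b': occ=0, LF[7]=C('b')+0=12+0=12
L[8]='d': occ=0, LF[8]=C('d')+0=18+0=18
L[9]='b': occ=1, LF[9]=C('b')+1=12+1=13
L[10]='d': occ=1, LF[10]=C('d')+1=18+1=19
L[11]='$': occ=0, LF[11]=C('$')+0=0+0=0
L[12]='a': occ=1, LF[12]=C('a')+1=8+1=9
L[13]='A': occ=1, LF[13]=C('A')+1=1+1=2
L[14]='d': occ=2, LF[14]=C('d')+2=18+2=20
L[15]='a': occ=2, LF[15]=C('a')+2=8+2=10
L[16]='b': occ=2, LF[16]=C('b')+2=12+2=14
L[17]='c': occ=1, LF[17]=C('c')+1=15+1=16
L[18]='c': occ=2, LF[18]=C('c')+2=15+2=17
L[19]='C': occ=1, LF[19]=C('C')+1=3+1=4
L[20]='a': occ=3, LF[20]=C('a')+3=8+3=11

Answer: 3 5 6 7 8 15 1 12 18 13 19 0 9 2 20 10 14 16 17 4 11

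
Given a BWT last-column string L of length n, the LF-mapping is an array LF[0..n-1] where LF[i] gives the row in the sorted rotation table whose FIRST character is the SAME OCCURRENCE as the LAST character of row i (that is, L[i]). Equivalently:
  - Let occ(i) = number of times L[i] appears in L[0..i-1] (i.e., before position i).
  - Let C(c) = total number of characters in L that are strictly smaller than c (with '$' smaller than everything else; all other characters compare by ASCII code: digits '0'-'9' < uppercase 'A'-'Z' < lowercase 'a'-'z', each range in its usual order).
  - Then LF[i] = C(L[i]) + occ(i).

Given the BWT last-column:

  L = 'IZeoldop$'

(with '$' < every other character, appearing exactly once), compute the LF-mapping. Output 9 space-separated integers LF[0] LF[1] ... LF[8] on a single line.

Answer: 1 2 4 6 5 3 7 8 0

Derivation:
Char counts: '$':1, 'I':1, 'Z':1, 'd':1, 'e':1, 'l':1, 'o':2, 'p':1
C (first-col start): C('$')=0, C('I')=1, C('Z')=2, C('d')=3, C('e')=4, C('l')=5, C('o')=6, C('p')=8
L[0]='I': occ=0, LF[0]=C('I')+0=1+0=1
L[1]='Z': occ=0, LF[1]=C('Z')+0=2+0=2
L[2]='e': occ=0, LF[2]=C('e')+0=4+0=4
L[3]='o': occ=0, LF[3]=C('o')+0=6+0=6
L[4]='l': occ=0, LF[4]=C('l')+0=5+0=5
L[5]='d': occ=0, LF[5]=C('d')+0=3+0=3
L[6]='o': occ=1, LF[6]=C('o')+1=6+1=7
L[7]='p': occ=0, LF[7]=C('p')+0=8+0=8
L[8]='$': occ=0, LF[8]=C('$')+0=0+0=0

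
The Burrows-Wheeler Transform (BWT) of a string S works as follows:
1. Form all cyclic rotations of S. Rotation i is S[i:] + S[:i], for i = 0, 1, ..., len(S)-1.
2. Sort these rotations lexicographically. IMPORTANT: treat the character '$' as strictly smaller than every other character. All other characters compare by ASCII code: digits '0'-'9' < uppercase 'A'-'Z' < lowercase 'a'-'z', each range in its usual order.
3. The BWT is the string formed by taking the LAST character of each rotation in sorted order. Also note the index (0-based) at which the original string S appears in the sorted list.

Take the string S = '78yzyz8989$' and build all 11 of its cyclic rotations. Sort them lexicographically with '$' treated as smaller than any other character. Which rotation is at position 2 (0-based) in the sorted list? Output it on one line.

Answer: 89$78yzyz89

Derivation:
All 11 rotations (rotation i = S[i:]+S[:i]):
  rot[0] = 78yzyz8989$
  rot[1] = 8yzyz8989$7
  rot[2] = yzyz8989$78
  rot[3] = zyz8989$78y
  rot[4] = yz8989$78yz
  rot[5] = z8989$78yzy
  rot[6] = 8989$78yzyz
  rot[7] = 989$78yzyz8
  rot[8] = 89$78yzyz89
  rot[9] = 9$78yzyz898
  rot[10] = $78yzyz8989
Sorted (with $ < everything):
  sorted[0] = $78yzyz8989
  sorted[1] = 78yzyz8989$
  sorted[2] = 89$78yzyz89
  sorted[3] = 8989$78yzyz
  sorted[4] = 8yzyz8989$7
  sorted[5] = 9$78yzyz898
  sorted[6] = 989$78yzyz8
  sorted[7] = yz8989$78yz
  sorted[8] = yzyz8989$78
  sorted[9] = z8989$78yzy
  sorted[10] = zyz8989$78y
sorted[2] = 89$78yzyz89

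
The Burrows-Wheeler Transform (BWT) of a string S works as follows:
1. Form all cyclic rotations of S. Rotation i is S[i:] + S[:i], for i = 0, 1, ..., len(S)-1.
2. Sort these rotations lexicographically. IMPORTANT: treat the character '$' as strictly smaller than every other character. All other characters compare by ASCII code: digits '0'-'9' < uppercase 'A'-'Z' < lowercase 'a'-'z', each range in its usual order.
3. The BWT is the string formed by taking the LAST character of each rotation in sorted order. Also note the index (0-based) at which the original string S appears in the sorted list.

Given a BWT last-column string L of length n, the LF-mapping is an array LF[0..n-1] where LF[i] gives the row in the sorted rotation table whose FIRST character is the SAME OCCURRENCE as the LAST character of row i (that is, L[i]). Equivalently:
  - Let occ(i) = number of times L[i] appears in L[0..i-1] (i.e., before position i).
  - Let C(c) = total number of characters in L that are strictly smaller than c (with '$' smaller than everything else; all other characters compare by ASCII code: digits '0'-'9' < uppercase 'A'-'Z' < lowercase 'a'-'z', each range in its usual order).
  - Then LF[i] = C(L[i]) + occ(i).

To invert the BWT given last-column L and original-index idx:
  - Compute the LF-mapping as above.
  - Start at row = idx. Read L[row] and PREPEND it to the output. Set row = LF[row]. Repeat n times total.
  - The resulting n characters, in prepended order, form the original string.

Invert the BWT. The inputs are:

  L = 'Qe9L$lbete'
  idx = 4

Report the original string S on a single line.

LF mapping: 3 5 1 2 0 8 4 6 9 7
Walk LF starting at row 4, prepending L[row]:
  step 1: row=4, L[4]='$', prepend. Next row=LF[4]=0
  step 2: row=0, L[0]='Q', prepend. Next row=LF[0]=3
  step 3: row=3, L[3]='L', prepend. Next row=LF[3]=2
  step 4: row=2, L[2]='9', prepend. Next row=LF[2]=1
  step 5: row=1, L[1]='e', prepend. Next row=LF[1]=5
  step 6: row=5, L[5]='l', prepend. Next row=LF[5]=8
  step 7: row=8, L[8]='t', prepend. Next row=LF[8]=9
  step 8: row=9, L[9]='e', prepend. Next row=LF[9]=7
  step 9: row=7, L[7]='e', prepend. Next row=LF[7]=6
  step 10: row=6, L[6]='b', prepend. Next row=LF[6]=4
Reversed output: beetle9LQ$

Answer: beetle9LQ$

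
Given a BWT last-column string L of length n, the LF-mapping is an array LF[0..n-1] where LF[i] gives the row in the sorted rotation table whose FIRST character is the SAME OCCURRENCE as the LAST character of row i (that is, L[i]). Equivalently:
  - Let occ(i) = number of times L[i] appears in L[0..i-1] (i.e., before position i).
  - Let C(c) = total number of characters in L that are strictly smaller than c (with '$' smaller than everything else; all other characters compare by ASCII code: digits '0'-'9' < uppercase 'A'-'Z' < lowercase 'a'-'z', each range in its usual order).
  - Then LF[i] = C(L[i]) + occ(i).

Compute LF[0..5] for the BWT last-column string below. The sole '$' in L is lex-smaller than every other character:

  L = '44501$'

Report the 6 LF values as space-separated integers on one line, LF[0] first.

Answer: 3 4 5 1 2 0

Derivation:
Char counts: '$':1, '0':1, '1':1, '4':2, '5':1
C (first-col start): C('$')=0, C('0')=1, C('1')=2, C('4')=3, C('5')=5
L[0]='4': occ=0, LF[0]=C('4')+0=3+0=3
L[1]='4': occ=1, LF[1]=C('4')+1=3+1=4
L[2]='5': occ=0, LF[2]=C('5')+0=5+0=5
L[3]='0': occ=0, LF[3]=C('0')+0=1+0=1
L[4]='1': occ=0, LF[4]=C('1')+0=2+0=2
L[5]='$': occ=0, LF[5]=C('$')+0=0+0=0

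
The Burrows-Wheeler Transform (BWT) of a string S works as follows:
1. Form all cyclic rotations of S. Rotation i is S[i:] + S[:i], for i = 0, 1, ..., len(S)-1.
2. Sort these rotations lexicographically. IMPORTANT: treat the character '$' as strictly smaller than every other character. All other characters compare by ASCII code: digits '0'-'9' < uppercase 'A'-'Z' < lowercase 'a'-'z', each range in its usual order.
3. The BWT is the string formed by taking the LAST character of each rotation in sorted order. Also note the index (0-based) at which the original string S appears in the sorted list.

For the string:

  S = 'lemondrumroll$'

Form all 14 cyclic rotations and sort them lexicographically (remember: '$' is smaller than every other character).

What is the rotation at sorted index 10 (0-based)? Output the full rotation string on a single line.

Answer: ondrumroll$lem

Derivation:
All 14 rotations (rotation i = S[i:]+S[:i]):
  rot[0] = lemondrumroll$
  rot[1] = emondrumroll$l
  rot[2] = mondrumroll$le
  rot[3] = ondrumroll$lem
  rot[4] = ndrumroll$lemo
  rot[5] = drumroll$lemon
  rot[6] = rumroll$lemond
  rot[7] = umroll$lemondr
  rot[8] = mroll$lemondru
  rot[9] = roll$lemondrum
  rot[10] = oll$lemondrumr
  rot[11] = ll$lemondrumro
  rot[12] = l$lemondrumrol
  rot[13] = $lemondrumroll
Sorted (with $ < everything):
  sorted[0] = $lemondrumroll
  sorted[1] = drumroll$lemon
  sorted[2] = emondrumroll$l
  sorted[3] = l$lemondrumrol
  sorted[4] = lemondrumroll$
  sorted[5] = ll$lemondrumro
  sorted[6] = mondrumroll$le
  sorted[7] = mroll$lemondru
  sorted[8] = ndrumroll$lemo
  sorted[9] = oll$lemondrumr
  sorted[10] = ondrumroll$lem
  sorted[11] = roll$lemondrum
  sorted[12] = rumroll$lemond
  sorted[13] = umroll$lemondr
sorted[10] = ondrumroll$lem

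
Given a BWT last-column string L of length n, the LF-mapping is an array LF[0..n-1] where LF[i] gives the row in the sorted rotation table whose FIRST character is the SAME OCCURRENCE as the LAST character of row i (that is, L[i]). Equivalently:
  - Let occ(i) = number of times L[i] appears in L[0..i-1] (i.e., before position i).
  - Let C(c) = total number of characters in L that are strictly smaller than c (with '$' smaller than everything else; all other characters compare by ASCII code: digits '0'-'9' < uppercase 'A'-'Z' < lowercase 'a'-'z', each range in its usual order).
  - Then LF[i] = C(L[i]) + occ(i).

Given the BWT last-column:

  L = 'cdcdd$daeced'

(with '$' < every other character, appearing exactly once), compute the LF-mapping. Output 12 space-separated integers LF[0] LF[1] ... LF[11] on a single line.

Answer: 2 5 3 6 7 0 8 1 10 4 11 9

Derivation:
Char counts: '$':1, 'a':1, 'c':3, 'd':5, 'e':2
C (first-col start): C('$')=0, C('a')=1, C('c')=2, C('d')=5, C('e')=10
L[0]='c': occ=0, LF[0]=C('c')+0=2+0=2
L[1]='d': occ=0, LF[1]=C('d')+0=5+0=5
L[2]='c': occ=1, LF[2]=C('c')+1=2+1=3
L[3]='d': occ=1, LF[3]=C('d')+1=5+1=6
L[4]='d': occ=2, LF[4]=C('d')+2=5+2=7
L[5]='$': occ=0, LF[5]=C('$')+0=0+0=0
L[6]='d': occ=3, LF[6]=C('d')+3=5+3=8
L[7]='a': occ=0, LF[7]=C('a')+0=1+0=1
L[8]='e': occ=0, LF[8]=C('e')+0=10+0=10
L[9]='c': occ=2, LF[9]=C('c')+2=2+2=4
L[10]='e': occ=1, LF[10]=C('e')+1=10+1=11
L[11]='d': occ=4, LF[11]=C('d')+4=5+4=9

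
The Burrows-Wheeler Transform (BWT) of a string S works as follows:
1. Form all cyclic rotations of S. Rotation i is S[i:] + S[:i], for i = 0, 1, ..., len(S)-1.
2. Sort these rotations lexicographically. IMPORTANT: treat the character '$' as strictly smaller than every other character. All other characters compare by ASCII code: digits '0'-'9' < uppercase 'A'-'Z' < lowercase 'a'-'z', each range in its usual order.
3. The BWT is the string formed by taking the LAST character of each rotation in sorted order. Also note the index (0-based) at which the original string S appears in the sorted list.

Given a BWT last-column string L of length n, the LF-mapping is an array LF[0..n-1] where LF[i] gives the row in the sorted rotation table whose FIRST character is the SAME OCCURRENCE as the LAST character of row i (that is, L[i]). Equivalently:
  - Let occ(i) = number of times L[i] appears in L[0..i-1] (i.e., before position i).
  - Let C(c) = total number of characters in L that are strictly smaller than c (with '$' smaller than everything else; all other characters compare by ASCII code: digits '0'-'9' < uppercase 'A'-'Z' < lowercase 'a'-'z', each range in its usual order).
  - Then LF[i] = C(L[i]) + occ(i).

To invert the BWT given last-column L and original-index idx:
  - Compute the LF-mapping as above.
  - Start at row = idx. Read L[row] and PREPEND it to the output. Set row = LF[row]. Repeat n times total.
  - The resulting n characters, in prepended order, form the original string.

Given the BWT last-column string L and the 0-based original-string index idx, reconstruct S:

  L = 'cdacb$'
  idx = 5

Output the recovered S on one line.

Answer: dabcc$

Derivation:
LF mapping: 3 5 1 4 2 0
Walk LF starting at row 5, prepending L[row]:
  step 1: row=5, L[5]='$', prepend. Next row=LF[5]=0
  step 2: row=0, L[0]='c', prepend. Next row=LF[0]=3
  step 3: row=3, L[3]='c', prepend. Next row=LF[3]=4
  step 4: row=4, L[4]='b', prepend. Next row=LF[4]=2
  step 5: row=2, L[2]='a', prepend. Next row=LF[2]=1
  step 6: row=1, L[1]='d', prepend. Next row=LF[1]=5
Reversed output: dabcc$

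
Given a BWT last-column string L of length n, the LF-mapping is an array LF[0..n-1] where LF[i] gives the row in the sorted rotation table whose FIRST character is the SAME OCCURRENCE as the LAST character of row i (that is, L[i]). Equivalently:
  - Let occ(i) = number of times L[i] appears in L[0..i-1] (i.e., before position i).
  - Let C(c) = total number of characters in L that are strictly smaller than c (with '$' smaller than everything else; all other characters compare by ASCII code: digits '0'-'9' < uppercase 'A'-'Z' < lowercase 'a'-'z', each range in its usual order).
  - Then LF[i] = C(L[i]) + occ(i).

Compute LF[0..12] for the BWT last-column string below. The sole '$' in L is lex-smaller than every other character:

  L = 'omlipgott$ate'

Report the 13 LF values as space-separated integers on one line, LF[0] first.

Answer: 7 6 5 4 9 3 8 10 11 0 1 12 2

Derivation:
Char counts: '$':1, 'a':1, 'e':1, 'g':1, 'i':1, 'l':1, 'm':1, 'o':2, 'p':1, 't':3
C (first-col start): C('$')=0, C('a')=1, C('e')=2, C('g')=3, C('i')=4, C('l')=5, C('m')=6, C('o')=7, C('p')=9, C('t')=10
L[0]='o': occ=0, LF[0]=C('o')+0=7+0=7
L[1]='m': occ=0, LF[1]=C('m')+0=6+0=6
L[2]='l': occ=0, LF[2]=C('l')+0=5+0=5
L[3]='i': occ=0, LF[3]=C('i')+0=4+0=4
L[4]='p': occ=0, LF[4]=C('p')+0=9+0=9
L[5]='g': occ=0, LF[5]=C('g')+0=3+0=3
L[6]='o': occ=1, LF[6]=C('o')+1=7+1=8
L[7]='t': occ=0, LF[7]=C('t')+0=10+0=10
L[8]='t': occ=1, LF[8]=C('t')+1=10+1=11
L[9]='$': occ=0, LF[9]=C('$')+0=0+0=0
L[10]='a': occ=0, LF[10]=C('a')+0=1+0=1
L[11]='t': occ=2, LF[11]=C('t')+2=10+2=12
L[12]='e': occ=0, LF[12]=C('e')+0=2+0=2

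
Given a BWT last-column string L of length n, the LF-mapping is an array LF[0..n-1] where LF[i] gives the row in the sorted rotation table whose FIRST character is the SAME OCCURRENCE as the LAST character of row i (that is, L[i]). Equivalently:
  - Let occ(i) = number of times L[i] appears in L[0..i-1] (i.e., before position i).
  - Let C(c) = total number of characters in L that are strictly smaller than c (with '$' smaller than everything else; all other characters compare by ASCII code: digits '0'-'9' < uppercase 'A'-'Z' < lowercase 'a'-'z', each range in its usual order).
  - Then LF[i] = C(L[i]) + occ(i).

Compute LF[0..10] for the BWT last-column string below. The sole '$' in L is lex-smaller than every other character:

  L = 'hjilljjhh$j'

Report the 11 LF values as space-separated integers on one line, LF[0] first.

Answer: 1 5 4 9 10 6 7 2 3 0 8

Derivation:
Char counts: '$':1, 'h':3, 'i':1, 'j':4, 'l':2
C (first-col start): C('$')=0, C('h')=1, C('i')=4, C('j')=5, C('l')=9
L[0]='h': occ=0, LF[0]=C('h')+0=1+0=1
L[1]='j': occ=0, LF[1]=C('j')+0=5+0=5
L[2]='i': occ=0, LF[2]=C('i')+0=4+0=4
L[3]='l': occ=0, LF[3]=C('l')+0=9+0=9
L[4]='l': occ=1, LF[4]=C('l')+1=9+1=10
L[5]='j': occ=1, LF[5]=C('j')+1=5+1=6
L[6]='j': occ=2, LF[6]=C('j')+2=5+2=7
L[7]='h': occ=1, LF[7]=C('h')+1=1+1=2
L[8]='h': occ=2, LF[8]=C('h')+2=1+2=3
L[9]='$': occ=0, LF[9]=C('$')+0=0+0=0
L[10]='j': occ=3, LF[10]=C('j')+3=5+3=8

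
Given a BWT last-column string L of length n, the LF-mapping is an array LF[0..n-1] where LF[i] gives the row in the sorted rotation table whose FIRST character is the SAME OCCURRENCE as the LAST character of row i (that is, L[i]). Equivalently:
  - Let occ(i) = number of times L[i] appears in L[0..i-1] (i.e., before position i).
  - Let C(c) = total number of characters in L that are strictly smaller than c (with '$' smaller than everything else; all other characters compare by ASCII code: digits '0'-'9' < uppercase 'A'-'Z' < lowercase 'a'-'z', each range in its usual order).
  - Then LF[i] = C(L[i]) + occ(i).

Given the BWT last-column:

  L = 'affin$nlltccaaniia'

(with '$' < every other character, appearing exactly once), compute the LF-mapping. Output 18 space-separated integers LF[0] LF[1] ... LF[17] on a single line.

Char counts: '$':1, 'a':4, 'c':2, 'f':2, 'i':3, 'l':2, 'n':3, 't':1
C (first-col start): C('$')=0, C('a')=1, C('c')=5, C('f')=7, C('i')=9, C('l')=12, C('n')=14, C('t')=17
L[0]='a': occ=0, LF[0]=C('a')+0=1+0=1
L[1]='f': occ=0, LF[1]=C('f')+0=7+0=7
L[2]='f': occ=1, LF[2]=C('f')+1=7+1=8
L[3]='i': occ=0, LF[3]=C('i')+0=9+0=9
L[4]='n': occ=0, LF[4]=C('n')+0=14+0=14
L[5]='$': occ=0, LF[5]=C('$')+0=0+0=0
L[6]='n': occ=1, LF[6]=C('n')+1=14+1=15
L[7]='l': occ=0, LF[7]=C('l')+0=12+0=12
L[8]='l': occ=1, LF[8]=C('l')+1=12+1=13
L[9]='t': occ=0, LF[9]=C('t')+0=17+0=17
L[10]='c': occ=0, LF[10]=C('c')+0=5+0=5
L[11]='c': occ=1, LF[11]=C('c')+1=5+1=6
L[12]='a': occ=1, LF[12]=C('a')+1=1+1=2
L[13]='a': occ=2, LF[13]=C('a')+2=1+2=3
L[14]='n': occ=2, LF[14]=C('n')+2=14+2=16
L[15]='i': occ=1, LF[15]=C('i')+1=9+1=10
L[16]='i': occ=2, LF[16]=C('i')+2=9+2=11
L[17]='a': occ=3, LF[17]=C('a')+3=1+3=4

Answer: 1 7 8 9 14 0 15 12 13 17 5 6 2 3 16 10 11 4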